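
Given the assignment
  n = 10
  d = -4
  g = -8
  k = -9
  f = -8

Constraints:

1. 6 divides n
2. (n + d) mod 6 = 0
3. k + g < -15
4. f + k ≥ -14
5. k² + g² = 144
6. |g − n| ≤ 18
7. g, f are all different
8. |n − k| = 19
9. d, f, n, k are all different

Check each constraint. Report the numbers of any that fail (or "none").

The assignment fails constraints 1, 4, 5, and 7.

1. 10 = 6×1 + 4, so 6 does not divide 10  no
2. n + d = 6; 6 mod 6 = 0  yes
3. k + g = -9 + (-8) = -17; -17 < -15  yes
4. f + k = -8 + (-9) = -17; -17 < -14, bound -14 not met  no
5. k² + g² = (-9)² + (-8)² = 81 + 64 = 145, not 144  no
6. |-8 − 10| = 18; 18 ≤ 18  yes
7. g = f = -8, not all different  no
8. |10 − (-9)| = 19  yes
9. values -4, -8, 10, -9 are pairwise distinct  yes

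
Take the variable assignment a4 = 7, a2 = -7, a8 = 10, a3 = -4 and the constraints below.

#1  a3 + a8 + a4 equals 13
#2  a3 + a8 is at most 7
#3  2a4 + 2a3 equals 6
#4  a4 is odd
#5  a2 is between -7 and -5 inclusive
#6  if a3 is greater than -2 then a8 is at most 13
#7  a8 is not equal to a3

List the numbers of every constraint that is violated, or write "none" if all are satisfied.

#1 a3 + a8 + a4 = -4 + 10 + 7 = 13 — satisfied.
#2 a3 + a8 = -4 + 10 = 6; 6 ≤ 7 — satisfied.
#3 2a4 + 2a3 = 2(7) + 2(-4) = 6 — satisfied.
#4 a4 = 7 is odd — satisfied.
#5 a2 = -7 lies in [-7, -5] — satisfied.
#6 a3 = -4, not > -2; antecedent false, conditional vacuously true — satisfied.
#7 a8 = 10, a3 = -4; distinct — satisfied.

No violations.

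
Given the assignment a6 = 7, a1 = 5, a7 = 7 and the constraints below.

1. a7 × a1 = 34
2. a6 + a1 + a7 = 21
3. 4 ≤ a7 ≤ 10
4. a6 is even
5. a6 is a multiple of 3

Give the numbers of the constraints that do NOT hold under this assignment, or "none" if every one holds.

Violated: 1, 2, 4, 5.

1. a7 × a1 = 7 × 5 = 35, not 34 — fails.
2. a6 + a1 + a7 = 7 + 5 + 7 = 19, not 21 — fails.
3. a7 = 7 lies in [4, 10] — holds.
4. a6 = 7 is odd — fails.
5. 7 = 3×2 + 1, so 3 does not divide 7 — fails.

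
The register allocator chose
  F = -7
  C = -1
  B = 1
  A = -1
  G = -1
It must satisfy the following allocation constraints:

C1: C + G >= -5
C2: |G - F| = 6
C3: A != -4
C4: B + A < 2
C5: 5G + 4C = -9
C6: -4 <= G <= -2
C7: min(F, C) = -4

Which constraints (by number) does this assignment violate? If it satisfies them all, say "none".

Constraints 6 and 7 do not hold.

C1: C + G = -1 + (-1) = -2; -2 ≥ -5 — holds.
C2: |-1 - (-7)| = 6 — holds.
C3: A = -1, and -1 ≠ -4 — holds.
C4: B + A = 1 + (-1) = 0; 0 < 2 — holds.
C5: 5G + 4C = 5(-1) + 4(-1) = -9 — holds.
C6: G = -1 is outside [-4, -2] — fails.
C7: min(-7, -1) = -7, not -4 — fails.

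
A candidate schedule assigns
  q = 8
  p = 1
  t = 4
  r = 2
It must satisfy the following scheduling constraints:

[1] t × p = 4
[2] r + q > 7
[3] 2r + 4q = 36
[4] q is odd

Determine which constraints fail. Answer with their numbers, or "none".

Constraint 4 does not hold.

[1] t × p = 4 × 1 = 4 — satisfied.
[2] r + q = 2 + 8 = 10; 10 > 7 — satisfied.
[3] 2r + 4q = 2(2) + 4(8) = 36 — satisfied.
[4] q = 8 is even — violated.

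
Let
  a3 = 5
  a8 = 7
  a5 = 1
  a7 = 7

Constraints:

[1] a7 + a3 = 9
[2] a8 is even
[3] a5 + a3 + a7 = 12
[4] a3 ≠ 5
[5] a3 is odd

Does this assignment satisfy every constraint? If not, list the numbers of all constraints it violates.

The assignment fails constraints 1, 2, 3, 4.

[1] a7 + a3 = 7 + 5 = 12, not 9  FAIL
[2] a8 = 7 is odd  FAIL
[3] a5 + a3 + a7 = 1 + 5 + 7 = 13, not 12  FAIL
[4] a3 = 5, but 5 is required to differ  FAIL
[5] a3 = 5 is odd  OK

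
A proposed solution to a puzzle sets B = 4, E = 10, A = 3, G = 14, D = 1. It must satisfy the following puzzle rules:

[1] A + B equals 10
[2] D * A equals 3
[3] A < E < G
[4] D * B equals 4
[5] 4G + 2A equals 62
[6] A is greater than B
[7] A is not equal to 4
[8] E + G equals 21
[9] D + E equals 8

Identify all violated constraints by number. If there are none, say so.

The assignment fails constraints 1, 6, 8, 9.

[1] A + B = 3 + 4 = 7, not 10 — violated.
[2] D * A = 1 * 3 = 3 — OK.
[3] values 3 < 10 < 14 — OK.
[4] D * B = 1 * 4 = 4 — OK.
[5] 4G + 2A = 4(14) + 2(3) = 62 — OK.
[6] A = 3, B = 4; 3 ≤ 4 (want >) — violated.
[7] A = 3, and 3 ≠ 4 — OK.
[8] E + G = 10 + 14 = 24, not 21 — violated.
[9] D + E = 1 + 10 = 11, not 8 — violated.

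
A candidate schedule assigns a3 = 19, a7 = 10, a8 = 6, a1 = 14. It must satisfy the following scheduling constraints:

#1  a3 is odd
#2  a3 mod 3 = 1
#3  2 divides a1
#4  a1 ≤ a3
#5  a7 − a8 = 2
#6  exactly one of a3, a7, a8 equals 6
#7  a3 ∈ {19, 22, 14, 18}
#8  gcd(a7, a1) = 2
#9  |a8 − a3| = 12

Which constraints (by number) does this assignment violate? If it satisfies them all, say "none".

#1 a3 = 19 is odd — OK.
#2 19 mod 3 = 1 — OK.
#3 14 / 2 = 7, so 2 divides 14 — OK.
#4 a1 = 14, a3 = 19; 14 ≤ 19 — OK.
#5 a7 − a8 = 10 − 6 = 4, not 2 — violated.
#6 a3=19, a7=10, a8=6; 1 of them equals 6 — OK.
#7 a3 = 19 is in {19, 22, 14, 18} — OK.
#8 gcd(10, 14) = 2 — OK.
#9 |6 − 19| = 13, not 12 — violated.

The assignment fails constraints 5 and 9.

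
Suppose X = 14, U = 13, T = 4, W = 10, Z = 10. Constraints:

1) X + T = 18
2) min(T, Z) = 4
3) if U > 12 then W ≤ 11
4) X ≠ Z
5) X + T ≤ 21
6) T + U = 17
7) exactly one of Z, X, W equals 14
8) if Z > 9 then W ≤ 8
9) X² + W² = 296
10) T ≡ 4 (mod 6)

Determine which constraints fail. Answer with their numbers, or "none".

Constraint 8 is violated.

1) X + T = 14 + 4 = 18 — OK.
2) min(4, 10) = 4 — OK.
3) U = 13 > 12, so we need W ≤ 11; W = 10 ≤ 11 — OK.
4) X = 14, Z = 10; distinct — OK.
5) X + T = 14 + 4 = 18; 18 ≤ 21 — OK.
6) T + U = 4 + 13 = 17 — OK.
7) Z=10, X=14, W=10; 1 of them equals 14 — OK.
8) Z = 10 > 9, so we need W ≤ 8; but W = 10 > 8 — violated.
9) X² + W² = 14² + 10² = 196 + 100 = 296 — OK.
10) 4 mod 6 = 4 — OK.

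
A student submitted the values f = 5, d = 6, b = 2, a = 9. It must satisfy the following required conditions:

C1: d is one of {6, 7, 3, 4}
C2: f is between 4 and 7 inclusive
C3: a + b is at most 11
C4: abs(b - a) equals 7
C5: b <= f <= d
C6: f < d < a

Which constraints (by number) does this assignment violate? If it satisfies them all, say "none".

No violations.

C1: d = 6 is in {6, 7, 3, 4}  ✔
C2: f = 5 lies in [4, 7]  ✔
C3: a + b = 9 + 2 = 11; 11 ≤ 11  ✔
C4: abs(2 - 9) = 7  ✔
C5: values 2 <= 5 <= 6  ✔
C6: values 5 < 6 < 9  ✔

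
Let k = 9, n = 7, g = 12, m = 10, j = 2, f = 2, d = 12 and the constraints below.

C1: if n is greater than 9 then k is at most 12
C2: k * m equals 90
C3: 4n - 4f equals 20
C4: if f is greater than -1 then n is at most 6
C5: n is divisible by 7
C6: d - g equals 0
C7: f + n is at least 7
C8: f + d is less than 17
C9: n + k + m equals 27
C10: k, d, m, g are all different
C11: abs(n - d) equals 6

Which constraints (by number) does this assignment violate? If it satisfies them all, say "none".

C1: n = 7, not > 9; antecedent false, conditional vacuously true  OK
C2: k * m = 9 * 10 = 90  OK
C3: 4n - 4f = 4(7) - 4(2) = 20  OK
C4: f = 2 > -1, so we need n ≤ 6; but n = 7 > 6  FAIL
C5: 7 / 7 = 1, so 7 divides 7  OK
C6: d - g = 12 - 12 = 0  OK
C7: f + n = 2 + 7 = 9; 9 ≥ 7  OK
C8: f + d = 2 + 12 = 14; 14 < 17  OK
C9: n + k + m = 7 + 9 + 10 = 26, not 27  FAIL
C10: d = g = 12, not all different  FAIL
C11: abs(7 - 12) = 5, not 6  FAIL

Constraints 4, 9, 10, and 11 do not hold.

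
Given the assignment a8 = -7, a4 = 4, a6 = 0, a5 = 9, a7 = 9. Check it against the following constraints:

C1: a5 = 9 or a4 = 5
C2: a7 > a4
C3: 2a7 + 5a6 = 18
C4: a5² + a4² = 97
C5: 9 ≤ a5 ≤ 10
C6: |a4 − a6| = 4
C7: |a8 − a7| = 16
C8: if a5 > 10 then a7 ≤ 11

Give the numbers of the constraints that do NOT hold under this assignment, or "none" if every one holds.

None — every constraint holds.

C1: a5 = 9 = 9 (first disjunct)  ✓
C2: a7 = 9, a4 = 4; 9 > 4  ✓
C3: 2a7 + 5a6 = 2(9) + 5(0) = 18  ✓
C4: a5² + a4² = 9² + 4² = 81 + 16 = 97  ✓
C5: a5 = 9 lies in [9, 10]  ✓
C6: |4 − 0| = 4  ✓
C7: |-7 − 9| = 16  ✓
C8: a5 = 9, not > 10; antecedent false, conditional vacuously true  ✓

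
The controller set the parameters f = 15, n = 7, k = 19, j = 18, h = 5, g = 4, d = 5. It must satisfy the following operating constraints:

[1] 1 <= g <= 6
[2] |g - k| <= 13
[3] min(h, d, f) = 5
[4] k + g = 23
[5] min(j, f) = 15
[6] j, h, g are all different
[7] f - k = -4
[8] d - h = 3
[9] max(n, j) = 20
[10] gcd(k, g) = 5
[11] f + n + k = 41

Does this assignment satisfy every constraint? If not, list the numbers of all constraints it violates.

The assignment fails constraints 2, 8, 9, 10.

[1] g = 4 lies in [1, 6] — OK.
[2] |4 - 19| = 15; 15 > 13, exceeds bound 13 — violated.
[3] min(5, 5, 15) = 5 — OK.
[4] k + g = 19 + 4 = 23 — OK.
[5] min(18, 15) = 15 — OK.
[6] values 18, 5, 4 are pairwise distinct — OK.
[7] f - k = 15 - 19 = -4 — OK.
[8] d - h = 5 - 5 = 0, not 3 — violated.
[9] max(7, 18) = 18, not 20 — violated.
[10] gcd(19, 4) = 1, not 5 — violated.
[11] f + n + k = 15 + 7 + 19 = 41 — OK.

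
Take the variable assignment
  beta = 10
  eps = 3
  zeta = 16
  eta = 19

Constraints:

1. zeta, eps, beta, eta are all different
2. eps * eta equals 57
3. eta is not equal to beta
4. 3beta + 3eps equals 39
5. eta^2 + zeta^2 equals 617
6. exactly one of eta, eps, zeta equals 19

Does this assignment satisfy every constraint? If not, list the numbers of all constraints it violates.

1. values 16, 3, 10, 19 are pairwise distinct — holds.
2. eps * eta = 3 * 19 = 57 — holds.
3. eta = 19, beta = 10; distinct — holds.
4. 3beta + 3eps = 3(10) + 3(3) = 39 — holds.
5. eta^2 + zeta^2 = 19^2 + 16^2 = 361 + 256 = 617 — holds.
6. eta=19, eps=3, zeta=16; 1 of them equals 19 — holds.

All constraints are satisfied.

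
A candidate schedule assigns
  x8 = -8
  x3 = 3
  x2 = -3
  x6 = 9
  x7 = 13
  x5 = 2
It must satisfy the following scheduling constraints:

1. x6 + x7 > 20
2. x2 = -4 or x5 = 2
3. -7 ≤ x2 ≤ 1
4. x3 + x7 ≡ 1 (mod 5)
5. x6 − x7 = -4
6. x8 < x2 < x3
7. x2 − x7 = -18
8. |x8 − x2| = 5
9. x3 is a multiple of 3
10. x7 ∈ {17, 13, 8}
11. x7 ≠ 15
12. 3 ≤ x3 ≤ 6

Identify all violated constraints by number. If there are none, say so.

1. x6 + x7 = 9 + 13 = 22; 22 > 20 — satisfied.
2. x2 = -3 ≠ -4, but x5 = 2 = 2 (second disjunct) — satisfied.
3. x2 = -3 lies in [-7, 1] — satisfied.
4. x3 + x7 = 16; 16 mod 5 = 1 — satisfied.
5. x6 − x7 = 9 − 13 = -4 — satisfied.
6. values -8 < -3 < 3 — satisfied.
7. x2 − x7 = -3 − 13 = -16, not -18 — violated.
8. |-8 − (-3)| = 5 — satisfied.
9. 3 / 3 = 1, so 3 divides 3 — satisfied.
10. x7 = 13 is in {17, 13, 8} — satisfied.
11. x7 = 13, and 13 ≠ 15 — satisfied.
12. x3 = 3 lies in [3, 6] — satisfied.

Constraint 7 is violated.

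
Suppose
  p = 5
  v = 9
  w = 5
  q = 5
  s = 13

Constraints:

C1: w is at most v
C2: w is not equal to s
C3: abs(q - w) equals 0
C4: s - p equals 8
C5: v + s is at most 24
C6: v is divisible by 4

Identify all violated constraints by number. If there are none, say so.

The assignment fails constraint 6.

C1: w = 5, v = 9; 5 ≤ 9 — holds.
C2: w = 5, s = 13; distinct — holds.
C3: abs(5 - 5) = 0 — holds.
C4: s - p = 13 - 5 = 8 — holds.
C5: v + s = 9 + 13 = 22; 22 ≤ 24 — holds.
C6: 9 = 4*2 + 1, so 4 does not divide 9 — does not hold.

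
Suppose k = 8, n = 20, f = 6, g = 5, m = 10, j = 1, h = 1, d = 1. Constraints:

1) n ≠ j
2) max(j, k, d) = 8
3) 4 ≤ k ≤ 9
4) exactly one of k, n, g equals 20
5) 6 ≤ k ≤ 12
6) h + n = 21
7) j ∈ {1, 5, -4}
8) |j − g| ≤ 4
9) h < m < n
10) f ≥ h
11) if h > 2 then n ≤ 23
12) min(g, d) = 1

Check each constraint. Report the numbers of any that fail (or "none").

1) n = 20, j = 1; distinct  true
2) max(1, 8, 1) = 8  true
3) k = 8 lies in [4, 9]  true
4) k=8, n=20, g=5; 1 of them equals 20  true
5) k = 8 lies in [6, 12]  true
6) h + n = 1 + 20 = 21  true
7) j = 1 is in {1, 5, -4}  true
8) |1 − 5| = 4; 4 ≤ 4  true
9) values 1 < 10 < 20  true
10) f = 6, h = 1; 6 ≥ 1  true
11) h = 1, not > 2; antecedent false, conditional vacuously true  true
12) min(5, 1) = 1  true

All constraints are satisfied.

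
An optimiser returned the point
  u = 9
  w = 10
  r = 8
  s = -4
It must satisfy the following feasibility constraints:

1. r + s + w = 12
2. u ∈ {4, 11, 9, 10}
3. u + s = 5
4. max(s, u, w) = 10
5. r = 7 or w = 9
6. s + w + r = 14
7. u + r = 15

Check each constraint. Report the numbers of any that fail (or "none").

Constraints 1, 5, and 7 do not hold.

1. r + s + w = 8 + (-4) + 10 = 14, not 12 — does not hold.
2. u = 9 is in {4, 11, 9, 10} — holds.
3. u + s = 9 + (-4) = 5 — holds.
4. max(-4, 9, 10) = 10 — holds.
5. r = 8 ≠ 7 and w = 10 ≠ 9; both disjuncts false — does not hold.
6. s + w + r = -4 + 10 + 8 = 14 — holds.
7. u + r = 9 + 8 = 17, not 15 — does not hold.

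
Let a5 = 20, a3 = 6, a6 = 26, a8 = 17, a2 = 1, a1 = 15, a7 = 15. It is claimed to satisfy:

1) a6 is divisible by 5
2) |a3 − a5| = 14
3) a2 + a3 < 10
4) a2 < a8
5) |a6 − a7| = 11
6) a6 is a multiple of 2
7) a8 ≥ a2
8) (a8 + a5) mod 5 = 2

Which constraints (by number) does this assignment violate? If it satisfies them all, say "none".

1) 26 = 5×5 + 1, so 5 does not divide 26 — violated.
2) |6 − 20| = 14 — satisfied.
3) a2 + a3 = 1 + 6 = 7; 7 < 10 — satisfied.
4) a2 = 1, a8 = 17; 1 < 17 — satisfied.
5) |26 − 15| = 11 — satisfied.
6) 26 / 2 = 13, so 2 divides 26 — satisfied.
7) a8 = 17, a2 = 1; 17 ≥ 1 — satisfied.
8) a8 + a5 = 37; 37 mod 5 = 2 — satisfied.

Constraint 1 does not hold.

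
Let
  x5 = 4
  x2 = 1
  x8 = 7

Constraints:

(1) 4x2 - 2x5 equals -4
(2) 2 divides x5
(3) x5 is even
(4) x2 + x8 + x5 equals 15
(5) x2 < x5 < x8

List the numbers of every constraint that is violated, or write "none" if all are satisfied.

Violated: 4.

(1) 4x2 - 2x5 = 4(1) - 2(4) = -4 — OK.
(2) 4 / 2 = 2, so 2 divides 4 — OK.
(3) x5 = 4 is even — OK.
(4) x2 + x8 + x5 = 1 + 7 + 4 = 12, not 15 — violated.
(5) values 1 < 4 < 7 — OK.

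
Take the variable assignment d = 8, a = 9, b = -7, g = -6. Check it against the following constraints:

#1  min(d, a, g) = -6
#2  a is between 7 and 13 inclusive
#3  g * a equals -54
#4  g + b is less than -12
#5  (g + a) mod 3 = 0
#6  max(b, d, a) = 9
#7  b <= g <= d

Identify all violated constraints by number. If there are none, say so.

#1 min(8, 9, -6) = -6  ✔
#2 a = 9 lies in [7, 13]  ✔
#3 g * a = -6 * 9 = -54  ✔
#4 g + b = -6 + (-7) = -13; -13 < -12  ✔
#5 g + a = 3; 3 mod 3 = 0  ✔
#6 max(-7, 8, 9) = 9  ✔
#7 values -7 <= -6 <= 8  ✔

No violations.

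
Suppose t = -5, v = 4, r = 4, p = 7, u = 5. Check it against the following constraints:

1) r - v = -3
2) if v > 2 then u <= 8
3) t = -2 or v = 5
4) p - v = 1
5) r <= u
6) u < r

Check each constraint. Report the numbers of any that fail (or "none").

The assignment fails constraints 1, 3, 4, 6.

1) r - v = 4 - 4 = 0, not -3  FAIL
2) v = 4 > 2, so we need u ≤ 8; u = 5 ≤ 8  OK
3) t = -5 ≠ -2 and v = 4 ≠ 5; both disjuncts false  FAIL
4) p - v = 7 - 4 = 3, not 1  FAIL
5) r = 4, u = 5; 4 ≤ 5  OK
6) u = 5, r = 4; 5 ≥ 4 (want <)  FAIL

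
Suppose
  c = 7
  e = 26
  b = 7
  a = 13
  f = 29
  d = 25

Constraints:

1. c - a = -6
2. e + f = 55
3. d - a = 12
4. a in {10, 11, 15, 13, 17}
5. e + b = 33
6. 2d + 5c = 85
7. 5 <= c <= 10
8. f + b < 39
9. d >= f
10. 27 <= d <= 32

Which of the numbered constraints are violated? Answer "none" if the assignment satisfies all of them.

Constraints 9, 10 do not hold.

1. c - a = 7 - 13 = -6  OK
2. e + f = 26 + 29 = 55  OK
3. d - a = 25 - 13 = 12  OK
4. a = 13 is in {10, 11, 15, 13, 17}  OK
5. e + b = 26 + 7 = 33  OK
6. 2d + 5c = 2(25) + 5(7) = 85  OK
7. c = 7 lies in [5, 10]  OK
8. f + b = 29 + 7 = 36; 36 < 39  OK
9. d = 25, f = 29; 25 < 29 (want ≥)  FAIL
10. d = 25 is outside [27, 32]  FAIL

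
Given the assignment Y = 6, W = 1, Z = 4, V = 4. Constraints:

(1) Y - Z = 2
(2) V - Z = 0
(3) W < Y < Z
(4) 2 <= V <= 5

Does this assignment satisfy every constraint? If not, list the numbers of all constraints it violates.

(1) Y - Z = 6 - 4 = 2  OK
(2) V - Z = 4 - 4 = 0  OK
(3) values 1, 6, 4; Y = 6 is not < Z = 4  FAIL
(4) V = 4 lies in [2, 5]  OK

Constraint 3 is violated.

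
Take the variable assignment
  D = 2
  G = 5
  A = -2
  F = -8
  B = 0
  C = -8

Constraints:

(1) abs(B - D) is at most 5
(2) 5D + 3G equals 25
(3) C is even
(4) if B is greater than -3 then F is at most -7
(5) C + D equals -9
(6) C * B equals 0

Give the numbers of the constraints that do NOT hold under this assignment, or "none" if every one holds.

(1) abs(0 - 2) = 2; 2 ≤ 5  ✔
(2) 5D + 3G = 5(2) + 3(5) = 25  ✔
(3) C = -8 is even  ✔
(4) B = 0 > -3, so we need F ≤ -7; F = -8 ≤ -7  ✔
(5) C + D = -8 + 2 = -6, not -9  ✘
(6) C * B = -8 * 0 = 0  ✔

Constraint 5 is violated.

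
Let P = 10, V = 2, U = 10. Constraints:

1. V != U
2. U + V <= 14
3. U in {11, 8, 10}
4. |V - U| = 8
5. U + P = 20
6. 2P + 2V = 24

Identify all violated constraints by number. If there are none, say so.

Yes — all constraints hold.

1. V = 2, U = 10; distinct — satisfied.
2. U + V = 10 + 2 = 12; 12 ≤ 14 — satisfied.
3. U = 10 is in {11, 8, 10} — satisfied.
4. |2 - 10| = 8 — satisfied.
5. U + P = 10 + 10 = 20 — satisfied.
6. 2P + 2V = 2(10) + 2(2) = 24 — satisfied.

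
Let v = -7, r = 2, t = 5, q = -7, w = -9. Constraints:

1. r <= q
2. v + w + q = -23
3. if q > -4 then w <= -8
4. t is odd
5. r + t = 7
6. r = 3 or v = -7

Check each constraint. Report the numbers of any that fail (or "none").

Violated: 1.

1. r = 2, q = -7; 2 > -7 (want ≤)  ✘
2. v + w + q = -7 + (-9) + (-7) = -23  ✔
3. q = -7, not > -4; antecedent false, conditional vacuously true  ✔
4. t = 5 is odd  ✔
5. r + t = 2 + 5 = 7  ✔
6. r = 2 ≠ 3, but v = -7 = -7 (second disjunct)  ✔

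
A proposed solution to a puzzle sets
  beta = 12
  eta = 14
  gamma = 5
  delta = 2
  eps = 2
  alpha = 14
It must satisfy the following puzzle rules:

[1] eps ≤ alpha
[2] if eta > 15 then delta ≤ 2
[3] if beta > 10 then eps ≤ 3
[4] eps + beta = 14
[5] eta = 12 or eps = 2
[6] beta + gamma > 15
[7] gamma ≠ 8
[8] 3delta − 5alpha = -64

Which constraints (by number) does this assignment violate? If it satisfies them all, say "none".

No violations.

[1] eps = 2, alpha = 14; 2 ≤ 14 — OK.
[2] eta = 14, not > 15; antecedent false, conditional vacuously true — OK.
[3] beta = 12 > 10, so we need eps ≤ 3; eps = 2 ≤ 3 — OK.
[4] eps + beta = 2 + 12 = 14 — OK.
[5] eta = 14 ≠ 12, but eps = 2 = 2 (second disjunct) — OK.
[6] beta + gamma = 12 + 5 = 17; 17 > 15 — OK.
[7] gamma = 5, and 5 ≠ 8 — OK.
[8] 3delta − 5alpha = 3(2) − 5(14) = -64 — OK.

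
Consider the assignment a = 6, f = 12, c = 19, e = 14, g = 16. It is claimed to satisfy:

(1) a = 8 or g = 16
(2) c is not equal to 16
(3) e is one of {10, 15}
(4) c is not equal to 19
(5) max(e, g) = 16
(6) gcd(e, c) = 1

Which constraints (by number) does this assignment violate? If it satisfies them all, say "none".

(1) a = 6 ≠ 8, but g = 16 = 16 (second disjunct)  ✓
(2) c = 19, and 19 ≠ 16  ✓
(3) e = 14 is not in {10, 15}  ✗
(4) c = 19, but 19 is required to differ  ✗
(5) max(14, 16) = 16  ✓
(6) gcd(14, 19) = 1  ✓

Constraints 3 and 4 do not hold.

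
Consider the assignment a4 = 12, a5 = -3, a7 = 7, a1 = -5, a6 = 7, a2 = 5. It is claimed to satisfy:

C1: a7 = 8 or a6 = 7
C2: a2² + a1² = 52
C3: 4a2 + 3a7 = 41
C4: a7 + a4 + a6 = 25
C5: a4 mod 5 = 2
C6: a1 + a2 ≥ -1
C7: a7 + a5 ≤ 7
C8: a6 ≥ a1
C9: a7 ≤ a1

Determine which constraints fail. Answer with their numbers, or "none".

C1: a7 = 7 ≠ 8, but a6 = 7 = 7 (second disjunct) — OK.
C2: a2² + a1² = 5² + (-5)² = 25 + 25 = 50, not 52 — violated.
C3: 4a2 + 3a7 = 4(5) + 3(7) = 41 — OK.
C4: a7 + a4 + a6 = 7 + 12 + 7 = 26, not 25 — violated.
C5: 12 mod 5 = 2 — OK.
C6: a1 + a2 = -5 + 5 = 0; 0 ≥ -1 — OK.
C7: a7 + a5 = 7 + (-3) = 4; 4 ≤ 7 — OK.
C8: a6 = 7, a1 = -5; 7 ≥ -5 — OK.
C9: a7 = 7, a1 = -5; 7 > -5 (want ≤) — violated.

The assignment fails constraints 2, 4, 9.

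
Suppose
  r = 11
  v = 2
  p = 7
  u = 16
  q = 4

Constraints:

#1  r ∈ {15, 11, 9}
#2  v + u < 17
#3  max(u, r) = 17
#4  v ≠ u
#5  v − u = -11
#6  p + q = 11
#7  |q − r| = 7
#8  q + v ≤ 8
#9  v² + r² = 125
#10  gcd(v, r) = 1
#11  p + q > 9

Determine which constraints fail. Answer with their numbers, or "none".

Constraints 2, 3, and 5 do not hold.

#1 r = 11 is in {15, 11, 9} — holds.
#2 v + u = 2 + 16 = 18; 18 ≥ 17, bound 17 not met — does not hold.
#3 max(16, 11) = 16, not 17 — does not hold.
#4 v = 2, u = 16; distinct — holds.
#5 v − u = 2 − 16 = -14, not -11 — does not hold.
#6 p + q = 7 + 4 = 11 — holds.
#7 |4 − 11| = 7 — holds.
#8 q + v = 4 + 2 = 6; 6 ≤ 8 — holds.
#9 v² + r² = 2² + 11² = 4 + 121 = 125 — holds.
#10 gcd(2, 11) = 1 — holds.
#11 p + q = 7 + 4 = 11; 11 > 9 — holds.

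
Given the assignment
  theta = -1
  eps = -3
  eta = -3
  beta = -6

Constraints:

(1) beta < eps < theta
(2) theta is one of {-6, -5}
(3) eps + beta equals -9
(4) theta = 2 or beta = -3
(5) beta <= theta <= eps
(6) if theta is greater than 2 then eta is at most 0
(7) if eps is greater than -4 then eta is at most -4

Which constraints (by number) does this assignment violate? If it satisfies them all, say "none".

No — constraints 2, 4, 5, 7 are not satisfied.

(1) values -6 < -3 < -1 — OK.
(2) theta = -1 is not in {-6, -5} — violated.
(3) eps + beta = -3 + (-6) = -9 — OK.
(4) theta = -1 ≠ 2 and beta = -6 ≠ -3; both disjuncts false — violated.
(5) values -6, -1, -3; theta = -1 is not <= eps = -3 — violated.
(6) theta = -1, not > 2; antecedent false, conditional vacuously true — OK.
(7) eps = -3 > -4, so we need eta ≤ -4; but eta = -3 > -4 — violated.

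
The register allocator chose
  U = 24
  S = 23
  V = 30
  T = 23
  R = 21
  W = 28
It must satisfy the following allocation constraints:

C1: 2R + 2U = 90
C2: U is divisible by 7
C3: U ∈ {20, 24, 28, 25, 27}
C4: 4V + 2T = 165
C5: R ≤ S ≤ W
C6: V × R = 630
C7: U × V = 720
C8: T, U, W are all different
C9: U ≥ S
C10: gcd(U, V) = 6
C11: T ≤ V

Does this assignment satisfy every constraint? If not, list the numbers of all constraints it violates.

Violated: 2, 4.

C1: 2R + 2U = 2(21) + 2(24) = 90 — OK.
C2: 24 = 7×3 + 3, so 7 does not divide 24 — violated.
C3: U = 24 is in {20, 24, 28, 25, 27} — OK.
C4: 4V + 2T = 4(30) + 2(23) = 166, not 165 — violated.
C5: values 21 ≤ 23 ≤ 28 — OK.
C6: V × R = 30 × 21 = 630 — OK.
C7: U × V = 24 × 30 = 720 — OK.
C8: values 23, 24, 28 are pairwise distinct — OK.
C9: U = 24, S = 23; 24 ≥ 23 — OK.
C10: gcd(24, 30) = 6 — OK.
C11: T = 23, V = 30; 23 ≤ 30 — OK.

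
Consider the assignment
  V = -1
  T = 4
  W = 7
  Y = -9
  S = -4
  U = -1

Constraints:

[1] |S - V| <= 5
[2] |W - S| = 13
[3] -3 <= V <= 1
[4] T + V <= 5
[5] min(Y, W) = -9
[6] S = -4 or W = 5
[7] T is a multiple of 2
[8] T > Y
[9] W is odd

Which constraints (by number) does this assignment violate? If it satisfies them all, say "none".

No — constraint 2 is not satisfied.

[1] |-4 - (-1)| = 3; 3 ≤ 5  yes
[2] |7 - (-4)| = 11, not 13  no
[3] V = -1 lies in [-3, 1]  yes
[4] T + V = 4 + (-1) = 3; 3 ≤ 5  yes
[5] min(-9, 7) = -9  yes
[6] S = -4 = -4 (first disjunct)  yes
[7] 4 / 2 = 2, so 2 divides 4  yes
[8] T = 4, Y = -9; 4 > -9  yes
[9] W = 7 is odd  yes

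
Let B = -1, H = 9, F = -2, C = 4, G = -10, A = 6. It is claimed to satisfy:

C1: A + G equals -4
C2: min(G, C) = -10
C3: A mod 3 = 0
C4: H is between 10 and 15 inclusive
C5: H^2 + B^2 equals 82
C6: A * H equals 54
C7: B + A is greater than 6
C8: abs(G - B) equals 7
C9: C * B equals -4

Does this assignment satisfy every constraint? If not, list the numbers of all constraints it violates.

C1: A + G = 6 + (-10) = -4 — OK.
C2: min(-10, 4) = -10 — OK.
C3: 6 mod 3 = 0 — OK.
C4: H = 9 is outside [10, 15] — violated.
C5: H^2 + B^2 = 9^2 + (-1)^2 = 81 + 1 = 82 — OK.
C6: A * H = 6 * 9 = 54 — OK.
C7: B + A = -1 + 6 = 5; 5 ≤ 6, bound 6 not met — violated.
C8: abs(-10 - (-1)) = 9, not 7 — violated.
C9: C * B = 4 * (-1) = -4 — OK.

No — constraints 4, 7, and 8 are not satisfied.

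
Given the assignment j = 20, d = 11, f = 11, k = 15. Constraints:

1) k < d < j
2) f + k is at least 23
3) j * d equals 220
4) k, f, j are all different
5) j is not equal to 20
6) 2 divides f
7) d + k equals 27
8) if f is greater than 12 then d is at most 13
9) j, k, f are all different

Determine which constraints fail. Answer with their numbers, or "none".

Violated: 1, 5, 6, 7.

1) values 15, 11, 20; k = 15 is not < d = 11  no
2) f + k = 11 + 15 = 26; 26 ≥ 23  yes
3) j * d = 20 * 11 = 220  yes
4) values 15, 11, 20 are pairwise distinct  yes
5) j = 20, but 20 is required to differ  no
6) 11 = 2*5 + 1, so 2 does not divide 11  no
7) d + k = 11 + 15 = 26, not 27  no
8) f = 11, not > 12; antecedent false, conditional vacuously true  yes
9) values 20, 15, 11 are pairwise distinct  yes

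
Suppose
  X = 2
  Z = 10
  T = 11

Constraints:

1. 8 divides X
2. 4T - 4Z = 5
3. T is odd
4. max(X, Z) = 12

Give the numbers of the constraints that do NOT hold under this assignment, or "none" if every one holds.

Constraints 1, 2, and 4 do not hold.

1. 2 = 8*0 + 2, so 8 does not divide 2 — violated.
2. 4T - 4Z = 4(11) - 4(10) = 4, not 5 — violated.
3. T = 11 is odd — OK.
4. max(2, 10) = 10, not 12 — violated.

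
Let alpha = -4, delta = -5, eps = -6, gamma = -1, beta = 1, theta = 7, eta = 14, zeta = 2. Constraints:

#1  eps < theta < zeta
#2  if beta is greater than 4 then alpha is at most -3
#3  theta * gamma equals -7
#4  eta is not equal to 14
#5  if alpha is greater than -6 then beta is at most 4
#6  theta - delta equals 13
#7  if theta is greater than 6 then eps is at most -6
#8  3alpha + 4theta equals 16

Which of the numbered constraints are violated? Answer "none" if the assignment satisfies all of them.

The assignment fails constraints 1, 4, 6.

#1 values -6, 7, 2; theta = 7 is not < zeta = 2  fails
#2 beta = 1, not > 4; antecedent false, conditional vacuously true  holds
#3 theta * gamma = 7 * (-1) = -7  holds
#4 eta = 14, but 14 is required to differ  fails
#5 alpha = -4 > -6, so we need beta ≤ 4; beta = 1 ≤ 4  holds
#6 theta - delta = 7 - (-5) = 12, not 13  fails
#7 theta = 7 > 6, so we need eps ≤ -6; eps = -6 ≤ -6  holds
#8 3alpha + 4theta = 3(-4) + 4(7) = 16  holds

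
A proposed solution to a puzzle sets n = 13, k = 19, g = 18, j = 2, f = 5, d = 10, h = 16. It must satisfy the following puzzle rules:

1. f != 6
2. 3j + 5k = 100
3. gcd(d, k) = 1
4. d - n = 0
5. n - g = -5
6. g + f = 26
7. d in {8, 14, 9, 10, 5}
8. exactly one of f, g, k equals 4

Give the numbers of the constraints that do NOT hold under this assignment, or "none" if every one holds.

No — constraints 2, 4, 6, 8 are not satisfied.

1. f = 5, and 5 ≠ 6 — OK.
2. 3j + 5k = 3(2) + 5(19) = 101, not 100 — violated.
3. gcd(10, 19) = 1 — OK.
4. d - n = 10 - 13 = -3, not 0 — violated.
5. n - g = 13 - 18 = -5 — OK.
6. g + f = 18 + 5 = 23, not 26 — violated.
7. d = 10 is in {8, 14, 9, 10, 5} — OK.
8. f=5, g=18, k=19; 0 of them equal 4, not exactly one — violated.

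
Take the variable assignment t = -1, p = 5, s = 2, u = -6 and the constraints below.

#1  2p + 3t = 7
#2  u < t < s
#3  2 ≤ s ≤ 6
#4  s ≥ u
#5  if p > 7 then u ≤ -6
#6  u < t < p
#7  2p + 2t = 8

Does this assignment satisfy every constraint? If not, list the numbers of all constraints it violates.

#1 2p + 3t = 2(5) + 3(-1) = 7  OK
#2 values -6 < -1 < 2  OK
#3 s = 2 lies in [2, 6]  OK
#4 s = 2, u = -6; 2 ≥ -6  OK
#5 p = 5, not > 7; antecedent false, conditional vacuously true  OK
#6 values -6 < -1 < 5  OK
#7 2p + 2t = 2(5) + 2(-1) = 8  OK

Yes — all constraints hold.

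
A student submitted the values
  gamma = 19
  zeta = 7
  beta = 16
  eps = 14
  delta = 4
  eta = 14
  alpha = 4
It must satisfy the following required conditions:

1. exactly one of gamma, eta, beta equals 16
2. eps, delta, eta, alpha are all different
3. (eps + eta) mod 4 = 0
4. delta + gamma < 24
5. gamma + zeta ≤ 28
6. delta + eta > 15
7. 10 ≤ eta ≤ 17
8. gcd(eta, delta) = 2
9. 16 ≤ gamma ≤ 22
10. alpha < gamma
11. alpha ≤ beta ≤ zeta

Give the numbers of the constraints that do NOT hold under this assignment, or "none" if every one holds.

1. gamma=19, eta=14, beta=16; 1 of them equals 16  ✔
2. eps = eta = 14, not all different  ✘
3. eps + eta = 28; 28 mod 4 = 0  ✔
4. delta + gamma = 4 + 19 = 23; 23 < 24  ✔
5. gamma + zeta = 19 + 7 = 26; 26 ≤ 28  ✔
6. delta + eta = 4 + 14 = 18; 18 > 15  ✔
7. eta = 14 lies in [10, 17]  ✔
8. gcd(14, 4) = 2  ✔
9. gamma = 19 lies in [16, 22]  ✔
10. alpha = 4, gamma = 19; 4 < 19  ✔
11. values 4, 16, 7; beta = 16 is not ≤ zeta = 7  ✘

Constraints 2 and 11 are violated.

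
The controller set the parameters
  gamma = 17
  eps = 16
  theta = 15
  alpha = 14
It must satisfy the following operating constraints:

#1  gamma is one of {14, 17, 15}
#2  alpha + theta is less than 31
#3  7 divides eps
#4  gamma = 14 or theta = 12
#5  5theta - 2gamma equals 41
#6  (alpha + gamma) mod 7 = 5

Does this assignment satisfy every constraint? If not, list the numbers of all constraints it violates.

#1 gamma = 17 is in {14, 17, 15} — satisfied.
#2 alpha + theta = 14 + 15 = 29; 29 < 31 — satisfied.
#3 16 = 7*2 + 2, so 7 does not divide 16 — violated.
#4 gamma = 17 ≠ 14 and theta = 15 ≠ 12; both disjuncts false — violated.
#5 5theta - 2gamma = 5(15) - 2(17) = 41 — satisfied.
#6 alpha + gamma = 31; 31 mod 7 = 3, not 5 — violated.

No — constraints 3, 4, and 6 are not satisfied.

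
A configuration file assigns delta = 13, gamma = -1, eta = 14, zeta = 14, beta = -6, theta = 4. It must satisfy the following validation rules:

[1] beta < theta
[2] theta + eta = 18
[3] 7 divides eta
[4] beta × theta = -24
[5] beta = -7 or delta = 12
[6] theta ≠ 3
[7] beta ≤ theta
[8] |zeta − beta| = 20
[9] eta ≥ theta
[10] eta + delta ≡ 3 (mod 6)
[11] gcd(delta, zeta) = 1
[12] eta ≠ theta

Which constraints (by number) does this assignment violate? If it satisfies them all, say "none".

[1] beta = -6, theta = 4; -6 < 4  ✓
[2] theta + eta = 4 + 14 = 18  ✓
[3] 14 / 7 = 2, so 7 divides 14  ✓
[4] beta × theta = -6 × 4 = -24  ✓
[5] beta = -6 ≠ -7 and delta = 13 ≠ 12; both disjuncts false  ✗
[6] theta = 4, and 4 ≠ 3  ✓
[7] beta = -6, theta = 4; -6 ≤ 4  ✓
[8] |14 − (-6)| = 20  ✓
[9] eta = 14, theta = 4; 14 ≥ 4  ✓
[10] eta + delta = 27; 27 mod 6 = 3  ✓
[11] gcd(13, 14) = 1  ✓
[12] eta = 14, theta = 4; distinct  ✓

No — constraint 5 is not satisfied.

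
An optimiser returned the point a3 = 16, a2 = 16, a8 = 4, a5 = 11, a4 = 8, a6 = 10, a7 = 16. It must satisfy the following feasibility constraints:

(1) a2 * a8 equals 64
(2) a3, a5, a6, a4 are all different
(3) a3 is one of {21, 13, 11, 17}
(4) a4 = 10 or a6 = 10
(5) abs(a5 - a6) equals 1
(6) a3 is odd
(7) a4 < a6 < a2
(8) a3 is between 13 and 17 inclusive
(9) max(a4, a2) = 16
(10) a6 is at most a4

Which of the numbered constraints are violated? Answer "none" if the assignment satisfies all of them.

Violated: 3, 6, 10.

(1) a2 * a8 = 16 * 4 = 64 — holds.
(2) values 16, 11, 10, 8 are pairwise distinct — holds.
(3) a3 = 16 is not in {21, 13, 11, 17} — fails.
(4) a4 = 8 ≠ 10, but a6 = 10 = 10 (second disjunct) — holds.
(5) abs(11 - 10) = 1 — holds.
(6) a3 = 16 is even — fails.
(7) values 8 < 10 < 16 — holds.
(8) a3 = 16 lies in [13, 17] — holds.
(9) max(8, 16) = 16 — holds.
(10) a6 = 10, a4 = 8; 10 > 8 (want ≤) — fails.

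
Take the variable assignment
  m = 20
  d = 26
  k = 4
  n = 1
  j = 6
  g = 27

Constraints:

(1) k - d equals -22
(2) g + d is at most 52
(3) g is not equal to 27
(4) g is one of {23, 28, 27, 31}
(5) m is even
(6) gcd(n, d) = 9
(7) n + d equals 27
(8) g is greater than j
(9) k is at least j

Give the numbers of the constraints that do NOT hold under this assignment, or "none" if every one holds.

Constraints 2, 3, 6, and 9 do not hold.

(1) k - d = 4 - 26 = -22  OK
(2) g + d = 27 + 26 = 53; 53 > 52, bound 52 not met  FAIL
(3) g = 27, but 27 is required to differ  FAIL
(4) g = 27 is in {23, 28, 27, 31}  OK
(5) m = 20 is even  OK
(6) gcd(1, 26) = 1, not 9  FAIL
(7) n + d = 1 + 26 = 27  OK
(8) g = 27, j = 6; 27 > 6  OK
(9) k = 4, j = 6; 4 < 6 (want ≥)  FAIL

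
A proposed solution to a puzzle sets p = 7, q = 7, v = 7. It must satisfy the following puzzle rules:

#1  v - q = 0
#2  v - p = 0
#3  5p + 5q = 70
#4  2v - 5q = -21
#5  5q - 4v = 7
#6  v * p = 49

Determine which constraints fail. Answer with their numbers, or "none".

#1 v - q = 7 - 7 = 0  ✓
#2 v - p = 7 - 7 = 0  ✓
#3 5p + 5q = 5(7) + 5(7) = 70  ✓
#4 2v - 5q = 2(7) - 5(7) = -21  ✓
#5 5q - 4v = 5(7) - 4(7) = 7  ✓
#6 v * p = 7 * 7 = 49  ✓

No violations.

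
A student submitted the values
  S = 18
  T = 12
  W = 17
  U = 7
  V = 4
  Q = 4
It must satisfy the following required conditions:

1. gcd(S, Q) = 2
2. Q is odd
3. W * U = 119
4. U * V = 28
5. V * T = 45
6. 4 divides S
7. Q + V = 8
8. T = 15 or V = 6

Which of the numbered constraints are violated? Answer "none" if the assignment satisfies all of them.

No — constraints 2, 5, 6, and 8 are not satisfied.

1. gcd(18, 4) = 2  OK
2. Q = 4 is even  FAIL
3. W * U = 17 * 7 = 119  OK
4. U * V = 7 * 4 = 28  OK
5. V * T = 4 * 12 = 48, not 45  FAIL
6. 18 = 4*4 + 2, so 4 does not divide 18  FAIL
7. Q + V = 4 + 4 = 8  OK
8. T = 12 ≠ 15 and V = 4 ≠ 6; both disjuncts false  FAIL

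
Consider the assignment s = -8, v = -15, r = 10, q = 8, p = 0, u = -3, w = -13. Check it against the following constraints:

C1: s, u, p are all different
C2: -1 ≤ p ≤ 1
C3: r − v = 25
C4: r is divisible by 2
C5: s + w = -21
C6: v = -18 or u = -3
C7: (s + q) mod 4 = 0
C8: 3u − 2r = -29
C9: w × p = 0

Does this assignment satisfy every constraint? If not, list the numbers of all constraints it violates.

C1: values -8, -3, 0 are pairwise distinct — OK.
C2: p = 0 lies in [-1, 1] — OK.
C3: r − v = 10 − (-15) = 25 — OK.
C4: 10 / 2 = 5, so 2 divides 10 — OK.
C5: s + w = -8 + (-13) = -21 — OK.
C6: v = -15 ≠ -18, but u = -3 = -3 (second disjunct) — OK.
C7: s + q = 0; 0 mod 4 = 0 — OK.
C8: 3u − 2r = 3(-3) − 2(10) = -29 — OK.
C9: w × p = -13 × 0 = 0 — OK.

All constraints are satisfied.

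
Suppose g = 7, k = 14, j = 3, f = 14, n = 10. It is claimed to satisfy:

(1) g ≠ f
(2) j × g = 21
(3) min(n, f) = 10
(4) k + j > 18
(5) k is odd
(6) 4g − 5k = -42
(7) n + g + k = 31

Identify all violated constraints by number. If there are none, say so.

(1) g = 7, f = 14; distinct  ✓
(2) j × g = 3 × 7 = 21  ✓
(3) min(10, 14) = 10  ✓
(4) k + j = 14 + 3 = 17; 17 ≤ 18, bound 18 not met  ✗
(5) k = 14 is even  ✗
(6) 4g − 5k = 4(7) − 5(14) = -42  ✓
(7) n + g + k = 10 + 7 + 14 = 31  ✓

Violated: 4, 5.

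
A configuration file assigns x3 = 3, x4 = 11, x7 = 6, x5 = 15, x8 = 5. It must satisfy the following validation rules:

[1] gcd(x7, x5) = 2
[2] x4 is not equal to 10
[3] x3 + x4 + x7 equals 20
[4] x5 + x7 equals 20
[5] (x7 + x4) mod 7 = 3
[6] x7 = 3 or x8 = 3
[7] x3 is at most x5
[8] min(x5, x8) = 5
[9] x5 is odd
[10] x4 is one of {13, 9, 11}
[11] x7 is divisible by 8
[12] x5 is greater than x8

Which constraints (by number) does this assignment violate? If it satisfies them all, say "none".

[1] gcd(6, 15) = 3, not 2 — fails.
[2] x4 = 11, and 11 ≠ 10 — holds.
[3] x3 + x4 + x7 = 3 + 11 + 6 = 20 — holds.
[4] x5 + x7 = 15 + 6 = 21, not 20 — fails.
[5] x7 + x4 = 17; 17 mod 7 = 3 — holds.
[6] x7 = 6 ≠ 3 and x8 = 5 ≠ 3; both disjuncts false — fails.
[7] x3 = 3, x5 = 15; 3 ≤ 15 — holds.
[8] min(15, 5) = 5 — holds.
[9] x5 = 15 is odd — holds.
[10] x4 = 11 is in {13, 9, 11} — holds.
[11] 6 = 8*0 + 6, so 8 does not divide 6 — fails.
[12] x5 = 15, x8 = 5; 15 > 5 — holds.

Constraints 1, 4, 6, and 11 are violated.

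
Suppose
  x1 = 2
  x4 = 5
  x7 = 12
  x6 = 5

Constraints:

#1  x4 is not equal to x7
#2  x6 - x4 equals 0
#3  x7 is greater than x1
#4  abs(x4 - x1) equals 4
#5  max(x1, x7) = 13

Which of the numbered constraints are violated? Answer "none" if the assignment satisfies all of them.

No — constraints 4, 5 are not satisfied.

#1 x4 = 5, x7 = 12; distinct  yes
#2 x6 - x4 = 5 - 5 = 0  yes
#3 x7 = 12, x1 = 2; 12 > 2  yes
#4 abs(5 - 2) = 3, not 4  no
#5 max(2, 12) = 12, not 13  no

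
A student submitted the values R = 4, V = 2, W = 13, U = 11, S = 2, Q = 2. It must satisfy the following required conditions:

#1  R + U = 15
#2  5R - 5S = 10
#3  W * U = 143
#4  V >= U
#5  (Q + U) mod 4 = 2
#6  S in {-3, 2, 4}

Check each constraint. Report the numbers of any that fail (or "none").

The assignment fails constraints 4, 5.

#1 R + U = 4 + 11 = 15 — satisfied.
#2 5R - 5S = 5(4) - 5(2) = 10 — satisfied.
#3 W * U = 13 * 11 = 143 — satisfied.
#4 V = 2, U = 11; 2 < 11 (want ≥) — violated.
#5 Q + U = 13; 13 mod 4 = 1, not 2 — violated.
#6 S = 2 is in {-3, 2, 4} — satisfied.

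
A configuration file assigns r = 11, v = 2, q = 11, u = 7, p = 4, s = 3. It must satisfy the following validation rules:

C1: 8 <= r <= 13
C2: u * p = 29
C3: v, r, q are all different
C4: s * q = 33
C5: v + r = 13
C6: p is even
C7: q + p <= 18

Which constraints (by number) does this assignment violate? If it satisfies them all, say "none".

Violated: 2, 3.

C1: r = 11 lies in [8, 13] — OK.
C2: u * p = 7 * 4 = 28, not 29 — violated.
C3: r = q = 11, not all different — violated.
C4: s * q = 3 * 11 = 33 — OK.
C5: v + r = 2 + 11 = 13 — OK.
C6: p = 4 is even — OK.
C7: q + p = 11 + 4 = 15; 15 ≤ 18 — OK.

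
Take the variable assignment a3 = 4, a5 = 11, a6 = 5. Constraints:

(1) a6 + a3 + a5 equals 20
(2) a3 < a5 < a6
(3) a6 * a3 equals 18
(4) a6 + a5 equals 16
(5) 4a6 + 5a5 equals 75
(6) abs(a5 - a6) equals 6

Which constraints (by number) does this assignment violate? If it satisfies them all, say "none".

(1) a6 + a3 + a5 = 5 + 4 + 11 = 20  holds
(2) values 4, 11, 5; a5 = 11 is not < a6 = 5  fails
(3) a6 * a3 = 5 * 4 = 20, not 18  fails
(4) a6 + a5 = 5 + 11 = 16  holds
(5) 4a6 + 5a5 = 4(5) + 5(11) = 75  holds
(6) abs(11 - 5) = 6  holds

Violated: 2, 3.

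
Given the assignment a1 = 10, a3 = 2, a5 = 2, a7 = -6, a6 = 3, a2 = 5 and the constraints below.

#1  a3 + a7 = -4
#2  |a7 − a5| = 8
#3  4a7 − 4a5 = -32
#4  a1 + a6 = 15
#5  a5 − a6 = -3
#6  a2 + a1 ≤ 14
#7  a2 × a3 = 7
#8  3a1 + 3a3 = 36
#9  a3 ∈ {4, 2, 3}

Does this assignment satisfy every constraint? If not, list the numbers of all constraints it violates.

#1 a3 + a7 = 2 + (-6) = -4  yes
#2 |-6 − 2| = 8  yes
#3 4a7 − 4a5 = 4(-6) − 4(2) = -32  yes
#4 a1 + a6 = 10 + 3 = 13, not 15  no
#5 a5 − a6 = 2 − 3 = -1, not -3  no
#6 a2 + a1 = 5 + 10 = 15; 15 > 14, bound 14 not met  no
#7 a2 × a3 = 5 × 2 = 10, not 7  no
#8 3a1 + 3a3 = 3(10) + 3(2) = 36  yes
#9 a3 = 2 is in {4, 2, 3}  yes

The assignment fails constraints 4, 5, 6, and 7.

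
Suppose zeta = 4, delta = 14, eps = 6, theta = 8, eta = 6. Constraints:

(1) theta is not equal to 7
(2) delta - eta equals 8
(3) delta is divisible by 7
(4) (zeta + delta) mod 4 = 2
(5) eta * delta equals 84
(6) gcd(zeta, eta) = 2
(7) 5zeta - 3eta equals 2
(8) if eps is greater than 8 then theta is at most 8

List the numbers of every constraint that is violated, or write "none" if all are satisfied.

(1) theta = 8, and 8 ≠ 7  ✔
(2) delta - eta = 14 - 6 = 8  ✔
(3) 14 / 7 = 2, so 7 divides 14  ✔
(4) zeta + delta = 18; 18 mod 4 = 2  ✔
(5) eta * delta = 6 * 14 = 84  ✔
(6) gcd(4, 6) = 2  ✔
(7) 5zeta - 3eta = 5(4) - 3(6) = 2  ✔
(8) eps = 6, not > 8; antecedent false, conditional vacuously true  ✔

Yes — all constraints hold.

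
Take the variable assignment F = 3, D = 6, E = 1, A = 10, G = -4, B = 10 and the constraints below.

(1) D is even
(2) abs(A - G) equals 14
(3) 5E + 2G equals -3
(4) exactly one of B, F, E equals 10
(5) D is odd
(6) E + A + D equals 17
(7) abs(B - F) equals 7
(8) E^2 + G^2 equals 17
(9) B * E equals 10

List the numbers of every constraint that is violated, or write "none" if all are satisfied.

Constraint 5 is violated.

(1) D = 6 is even — holds.
(2) abs(10 - (-4)) = 14 — holds.
(3) 5E + 2G = 5(1) + 2(-4) = -3 — holds.
(4) B=10, F=3, E=1; 1 of them equals 10 — holds.
(5) D = 6 is even — fails.
(6) E + A + D = 1 + 10 + 6 = 17 — holds.
(7) abs(10 - 3) = 7 — holds.
(8) E^2 + G^2 = 1^2 + (-4)^2 = 1 + 16 = 17 — holds.
(9) B * E = 10 * 1 = 10 — holds.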